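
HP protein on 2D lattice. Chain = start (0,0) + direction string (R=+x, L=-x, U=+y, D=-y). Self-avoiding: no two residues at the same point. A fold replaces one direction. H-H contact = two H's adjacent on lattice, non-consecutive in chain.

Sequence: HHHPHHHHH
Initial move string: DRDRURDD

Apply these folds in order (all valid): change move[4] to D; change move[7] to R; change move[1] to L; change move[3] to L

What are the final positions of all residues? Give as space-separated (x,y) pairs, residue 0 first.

Answer: (0,0) (0,-1) (-1,-1) (-1,-2) (-2,-2) (-2,-3) (-1,-3) (-1,-4) (0,-4)

Derivation:
Initial moves: DRDRURDD
Fold: move[4]->D => DRDRDRDD (positions: [(0, 0), (0, -1), (1, -1), (1, -2), (2, -2), (2, -3), (3, -3), (3, -4), (3, -5)])
Fold: move[7]->R => DRDRDRDR (positions: [(0, 0), (0, -1), (1, -1), (1, -2), (2, -2), (2, -3), (3, -3), (3, -4), (4, -4)])
Fold: move[1]->L => DLDRDRDR (positions: [(0, 0), (0, -1), (-1, -1), (-1, -2), (0, -2), (0, -3), (1, -3), (1, -4), (2, -4)])
Fold: move[3]->L => DLDLDRDR (positions: [(0, 0), (0, -1), (-1, -1), (-1, -2), (-2, -2), (-2, -3), (-1, -3), (-1, -4), (0, -4)])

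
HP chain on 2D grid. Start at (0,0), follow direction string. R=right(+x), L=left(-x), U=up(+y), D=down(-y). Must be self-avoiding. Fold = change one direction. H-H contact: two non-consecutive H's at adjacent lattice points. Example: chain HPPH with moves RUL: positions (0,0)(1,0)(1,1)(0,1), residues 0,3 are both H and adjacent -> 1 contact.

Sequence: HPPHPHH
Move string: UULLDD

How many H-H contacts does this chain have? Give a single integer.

Positions: [(0, 0), (0, 1), (0, 2), (-1, 2), (-2, 2), (-2, 1), (-2, 0)]
No H-H contacts found.

Answer: 0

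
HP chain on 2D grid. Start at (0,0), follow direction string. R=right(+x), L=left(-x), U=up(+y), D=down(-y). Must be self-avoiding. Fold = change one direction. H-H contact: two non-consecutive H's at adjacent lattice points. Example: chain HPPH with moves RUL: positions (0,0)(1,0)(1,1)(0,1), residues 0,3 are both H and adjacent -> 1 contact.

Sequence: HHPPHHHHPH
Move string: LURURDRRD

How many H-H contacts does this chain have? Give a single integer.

Positions: [(0, 0), (-1, 0), (-1, 1), (0, 1), (0, 2), (1, 2), (1, 1), (2, 1), (3, 1), (3, 0)]
No H-H contacts found.

Answer: 0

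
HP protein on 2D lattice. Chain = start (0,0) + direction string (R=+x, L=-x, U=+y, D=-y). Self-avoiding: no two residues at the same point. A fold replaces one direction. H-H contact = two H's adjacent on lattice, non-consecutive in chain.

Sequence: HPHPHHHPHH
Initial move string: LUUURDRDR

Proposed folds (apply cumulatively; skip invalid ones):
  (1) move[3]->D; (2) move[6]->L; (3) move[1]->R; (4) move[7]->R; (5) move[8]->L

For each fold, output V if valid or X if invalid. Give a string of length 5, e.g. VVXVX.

Answer: XXXVX

Derivation:
Initial: LUUURDRDR -> [(0, 0), (-1, 0), (-1, 1), (-1, 2), (-1, 3), (0, 3), (0, 2), (1, 2), (1, 1), (2, 1)]
Fold 1: move[3]->D => LUUDRDRDR INVALID (collision), skipped
Fold 2: move[6]->L => LUUURDLDR INVALID (collision), skipped
Fold 3: move[1]->R => LRUURDRDR INVALID (collision), skipped
Fold 4: move[7]->R => LUUURDRRR VALID
Fold 5: move[8]->L => LUUURDRRL INVALID (collision), skipped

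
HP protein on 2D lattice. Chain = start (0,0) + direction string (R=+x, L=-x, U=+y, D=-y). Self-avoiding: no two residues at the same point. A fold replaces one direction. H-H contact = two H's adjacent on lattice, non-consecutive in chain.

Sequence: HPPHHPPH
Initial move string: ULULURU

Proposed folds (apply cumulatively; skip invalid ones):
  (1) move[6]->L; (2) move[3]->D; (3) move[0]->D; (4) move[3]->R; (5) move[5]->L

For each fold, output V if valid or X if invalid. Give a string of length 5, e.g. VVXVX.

Initial: ULULURU -> [(0, 0), (0, 1), (-1, 1), (-1, 2), (-2, 2), (-2, 3), (-1, 3), (-1, 4)]
Fold 1: move[6]->L => ULULURL INVALID (collision), skipped
Fold 2: move[3]->D => ULUDURU INVALID (collision), skipped
Fold 3: move[0]->D => DLULURU VALID
Fold 4: move[3]->R => DLURURU INVALID (collision), skipped
Fold 5: move[5]->L => DLULULU VALID

Answer: XXVXV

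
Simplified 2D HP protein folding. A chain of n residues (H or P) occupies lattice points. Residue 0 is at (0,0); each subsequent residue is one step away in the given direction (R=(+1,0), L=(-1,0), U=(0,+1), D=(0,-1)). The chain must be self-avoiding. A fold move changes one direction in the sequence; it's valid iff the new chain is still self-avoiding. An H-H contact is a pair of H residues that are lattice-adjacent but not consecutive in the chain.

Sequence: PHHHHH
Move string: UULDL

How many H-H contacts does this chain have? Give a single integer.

Answer: 1

Derivation:
Positions: [(0, 0), (0, 1), (0, 2), (-1, 2), (-1, 1), (-2, 1)]
H-H contact: residue 1 @(0,1) - residue 4 @(-1, 1)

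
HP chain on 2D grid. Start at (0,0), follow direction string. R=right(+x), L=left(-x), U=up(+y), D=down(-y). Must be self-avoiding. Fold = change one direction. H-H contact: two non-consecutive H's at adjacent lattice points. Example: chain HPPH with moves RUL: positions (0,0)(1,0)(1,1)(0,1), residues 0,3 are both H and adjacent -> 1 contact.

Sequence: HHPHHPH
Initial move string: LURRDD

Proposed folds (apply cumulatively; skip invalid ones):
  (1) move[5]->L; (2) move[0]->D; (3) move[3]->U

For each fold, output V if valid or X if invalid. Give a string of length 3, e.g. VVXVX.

Answer: XXX

Derivation:
Initial: LURRDD -> [(0, 0), (-1, 0), (-1, 1), (0, 1), (1, 1), (1, 0), (1, -1)]
Fold 1: move[5]->L => LURRDL INVALID (collision), skipped
Fold 2: move[0]->D => DURRDD INVALID (collision), skipped
Fold 3: move[3]->U => LURUDD INVALID (collision), skipped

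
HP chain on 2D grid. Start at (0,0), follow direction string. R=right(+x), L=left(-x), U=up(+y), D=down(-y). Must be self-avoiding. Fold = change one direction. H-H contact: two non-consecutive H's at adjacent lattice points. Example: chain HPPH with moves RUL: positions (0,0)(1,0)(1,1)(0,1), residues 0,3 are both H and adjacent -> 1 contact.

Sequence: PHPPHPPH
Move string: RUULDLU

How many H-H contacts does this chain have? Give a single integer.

Positions: [(0, 0), (1, 0), (1, 1), (1, 2), (0, 2), (0, 1), (-1, 1), (-1, 2)]
H-H contact: residue 4 @(0,2) - residue 7 @(-1, 2)

Answer: 1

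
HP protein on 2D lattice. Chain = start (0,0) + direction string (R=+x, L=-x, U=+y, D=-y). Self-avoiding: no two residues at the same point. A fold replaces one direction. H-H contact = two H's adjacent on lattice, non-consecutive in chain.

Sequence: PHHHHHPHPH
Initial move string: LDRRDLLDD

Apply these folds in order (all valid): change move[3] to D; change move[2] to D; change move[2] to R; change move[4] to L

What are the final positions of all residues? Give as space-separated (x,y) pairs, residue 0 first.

Answer: (0,0) (-1,0) (-1,-1) (0,-1) (0,-2) (-1,-2) (-2,-2) (-3,-2) (-3,-3) (-3,-4)

Derivation:
Initial moves: LDRRDLLDD
Fold: move[3]->D => LDRDDLLDD (positions: [(0, 0), (-1, 0), (-1, -1), (0, -1), (0, -2), (0, -3), (-1, -3), (-2, -3), (-2, -4), (-2, -5)])
Fold: move[2]->D => LDDDDLLDD (positions: [(0, 0), (-1, 0), (-1, -1), (-1, -2), (-1, -3), (-1, -4), (-2, -4), (-3, -4), (-3, -5), (-3, -6)])
Fold: move[2]->R => LDRDDLLDD (positions: [(0, 0), (-1, 0), (-1, -1), (0, -1), (0, -2), (0, -3), (-1, -3), (-2, -3), (-2, -4), (-2, -5)])
Fold: move[4]->L => LDRDLLLDD (positions: [(0, 0), (-1, 0), (-1, -1), (0, -1), (0, -2), (-1, -2), (-2, -2), (-3, -2), (-3, -3), (-3, -4)])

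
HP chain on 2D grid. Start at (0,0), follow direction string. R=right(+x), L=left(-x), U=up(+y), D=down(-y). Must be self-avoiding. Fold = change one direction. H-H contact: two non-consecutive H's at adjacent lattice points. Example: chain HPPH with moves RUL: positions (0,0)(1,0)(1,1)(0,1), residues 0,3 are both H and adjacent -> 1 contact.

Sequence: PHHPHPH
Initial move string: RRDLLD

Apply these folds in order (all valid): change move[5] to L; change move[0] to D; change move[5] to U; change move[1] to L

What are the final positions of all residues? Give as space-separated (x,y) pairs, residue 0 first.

Answer: (0,0) (0,-1) (-1,-1) (-1,-2) (-2,-2) (-3,-2) (-3,-1)

Derivation:
Initial moves: RRDLLD
Fold: move[5]->L => RRDLLL (positions: [(0, 0), (1, 0), (2, 0), (2, -1), (1, -1), (0, -1), (-1, -1)])
Fold: move[0]->D => DRDLLL (positions: [(0, 0), (0, -1), (1, -1), (1, -2), (0, -2), (-1, -2), (-2, -2)])
Fold: move[5]->U => DRDLLU (positions: [(0, 0), (0, -1), (1, -1), (1, -2), (0, -2), (-1, -2), (-1, -1)])
Fold: move[1]->L => DLDLLU (positions: [(0, 0), (0, -1), (-1, -1), (-1, -2), (-2, -2), (-3, -2), (-3, -1)])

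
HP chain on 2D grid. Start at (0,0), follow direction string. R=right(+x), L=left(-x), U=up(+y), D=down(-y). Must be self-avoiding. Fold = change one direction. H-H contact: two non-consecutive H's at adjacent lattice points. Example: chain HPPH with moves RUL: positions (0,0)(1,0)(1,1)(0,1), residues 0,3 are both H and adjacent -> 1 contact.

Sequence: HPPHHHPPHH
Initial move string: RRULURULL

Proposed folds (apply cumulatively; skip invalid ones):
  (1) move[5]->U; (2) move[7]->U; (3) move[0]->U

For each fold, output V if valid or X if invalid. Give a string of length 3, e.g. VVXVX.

Initial: RRULURULL -> [(0, 0), (1, 0), (2, 0), (2, 1), (1, 1), (1, 2), (2, 2), (2, 3), (1, 3), (0, 3)]
Fold 1: move[5]->U => RRULUUULL VALID
Fold 2: move[7]->U => RRULUUUUL VALID
Fold 3: move[0]->U => URULUUUUL VALID

Answer: VVV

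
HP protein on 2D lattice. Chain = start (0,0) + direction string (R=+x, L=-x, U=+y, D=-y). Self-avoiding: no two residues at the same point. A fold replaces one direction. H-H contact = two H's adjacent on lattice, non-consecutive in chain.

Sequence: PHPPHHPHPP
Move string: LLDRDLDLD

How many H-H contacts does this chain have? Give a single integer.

Positions: [(0, 0), (-1, 0), (-2, 0), (-2, -1), (-1, -1), (-1, -2), (-2, -2), (-2, -3), (-3, -3), (-3, -4)]
H-H contact: residue 1 @(-1,0) - residue 4 @(-1, -1)

Answer: 1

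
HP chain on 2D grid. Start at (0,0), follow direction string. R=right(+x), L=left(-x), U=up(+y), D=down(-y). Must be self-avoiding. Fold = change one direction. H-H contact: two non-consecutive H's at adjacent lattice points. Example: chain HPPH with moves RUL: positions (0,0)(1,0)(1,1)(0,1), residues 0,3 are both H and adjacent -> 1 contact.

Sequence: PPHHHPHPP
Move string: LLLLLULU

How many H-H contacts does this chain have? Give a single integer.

Positions: [(0, 0), (-1, 0), (-2, 0), (-3, 0), (-4, 0), (-5, 0), (-5, 1), (-6, 1), (-6, 2)]
No H-H contacts found.

Answer: 0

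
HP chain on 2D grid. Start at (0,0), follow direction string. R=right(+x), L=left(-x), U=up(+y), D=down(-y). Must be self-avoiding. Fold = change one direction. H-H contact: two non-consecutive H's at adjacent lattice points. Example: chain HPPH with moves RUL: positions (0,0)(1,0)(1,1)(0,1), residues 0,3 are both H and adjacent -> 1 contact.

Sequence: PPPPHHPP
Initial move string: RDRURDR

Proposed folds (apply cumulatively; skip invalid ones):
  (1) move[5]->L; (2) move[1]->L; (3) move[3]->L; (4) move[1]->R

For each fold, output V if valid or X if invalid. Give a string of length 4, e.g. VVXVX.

Initial: RDRURDR -> [(0, 0), (1, 0), (1, -1), (2, -1), (2, 0), (3, 0), (3, -1), (4, -1)]
Fold 1: move[5]->L => RDRURLR INVALID (collision), skipped
Fold 2: move[1]->L => RLRURDR INVALID (collision), skipped
Fold 3: move[3]->L => RDRLRDR INVALID (collision), skipped
Fold 4: move[1]->R => RRRURDR VALID

Answer: XXXV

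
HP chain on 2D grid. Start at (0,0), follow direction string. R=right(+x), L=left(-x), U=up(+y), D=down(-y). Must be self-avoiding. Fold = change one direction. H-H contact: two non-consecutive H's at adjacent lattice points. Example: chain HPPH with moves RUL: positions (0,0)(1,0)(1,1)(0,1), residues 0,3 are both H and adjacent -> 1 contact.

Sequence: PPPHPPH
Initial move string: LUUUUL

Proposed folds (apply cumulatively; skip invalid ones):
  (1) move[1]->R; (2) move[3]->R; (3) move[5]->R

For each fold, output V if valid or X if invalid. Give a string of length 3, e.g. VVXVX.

Answer: XVV

Derivation:
Initial: LUUUUL -> [(0, 0), (-1, 0), (-1, 1), (-1, 2), (-1, 3), (-1, 4), (-2, 4)]
Fold 1: move[1]->R => LRUUUL INVALID (collision), skipped
Fold 2: move[3]->R => LUURUL VALID
Fold 3: move[5]->R => LUURUR VALID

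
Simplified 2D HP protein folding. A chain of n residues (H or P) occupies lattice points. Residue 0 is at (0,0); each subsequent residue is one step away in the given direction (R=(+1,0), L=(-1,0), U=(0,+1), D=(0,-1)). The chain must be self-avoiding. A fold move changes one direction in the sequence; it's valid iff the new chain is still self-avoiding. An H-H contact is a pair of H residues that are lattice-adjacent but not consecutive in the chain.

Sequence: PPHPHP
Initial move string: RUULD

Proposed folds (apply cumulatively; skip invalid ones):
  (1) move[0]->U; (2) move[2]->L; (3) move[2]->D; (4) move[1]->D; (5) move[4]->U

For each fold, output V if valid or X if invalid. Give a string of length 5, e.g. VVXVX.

Answer: VVXXV

Derivation:
Initial: RUULD -> [(0, 0), (1, 0), (1, 1), (1, 2), (0, 2), (0, 1)]
Fold 1: move[0]->U => UUULD VALID
Fold 2: move[2]->L => UULLD VALID
Fold 3: move[2]->D => UUDLD INVALID (collision), skipped
Fold 4: move[1]->D => UDLLD INVALID (collision), skipped
Fold 5: move[4]->U => UULLU VALID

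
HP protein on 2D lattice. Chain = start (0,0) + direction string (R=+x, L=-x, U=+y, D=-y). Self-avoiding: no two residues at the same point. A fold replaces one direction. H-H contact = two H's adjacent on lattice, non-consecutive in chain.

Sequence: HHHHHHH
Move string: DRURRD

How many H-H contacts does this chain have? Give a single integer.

Answer: 1

Derivation:
Positions: [(0, 0), (0, -1), (1, -1), (1, 0), (2, 0), (3, 0), (3, -1)]
H-H contact: residue 0 @(0,0) - residue 3 @(1, 0)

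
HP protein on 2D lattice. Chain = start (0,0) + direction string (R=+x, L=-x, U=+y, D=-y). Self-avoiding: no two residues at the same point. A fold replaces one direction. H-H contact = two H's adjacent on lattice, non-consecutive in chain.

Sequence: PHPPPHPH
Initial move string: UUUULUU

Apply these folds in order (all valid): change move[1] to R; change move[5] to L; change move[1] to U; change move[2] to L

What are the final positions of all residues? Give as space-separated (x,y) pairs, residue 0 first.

Initial moves: UUUULUU
Fold: move[1]->R => URUULUU (positions: [(0, 0), (0, 1), (1, 1), (1, 2), (1, 3), (0, 3), (0, 4), (0, 5)])
Fold: move[5]->L => URUULLU (positions: [(0, 0), (0, 1), (1, 1), (1, 2), (1, 3), (0, 3), (-1, 3), (-1, 4)])
Fold: move[1]->U => UUUULLU (positions: [(0, 0), (0, 1), (0, 2), (0, 3), (0, 4), (-1, 4), (-2, 4), (-2, 5)])
Fold: move[2]->L => UULULLU (positions: [(0, 0), (0, 1), (0, 2), (-1, 2), (-1, 3), (-2, 3), (-3, 3), (-3, 4)])

Answer: (0,0) (0,1) (0,2) (-1,2) (-1,3) (-2,3) (-3,3) (-3,4)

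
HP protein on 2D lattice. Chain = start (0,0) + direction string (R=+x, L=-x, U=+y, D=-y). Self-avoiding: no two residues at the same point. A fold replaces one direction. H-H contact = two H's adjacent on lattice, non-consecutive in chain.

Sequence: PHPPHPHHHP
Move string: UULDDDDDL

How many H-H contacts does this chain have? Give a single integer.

Positions: [(0, 0), (0, 1), (0, 2), (-1, 2), (-1, 1), (-1, 0), (-1, -1), (-1, -2), (-1, -3), (-2, -3)]
H-H contact: residue 1 @(0,1) - residue 4 @(-1, 1)

Answer: 1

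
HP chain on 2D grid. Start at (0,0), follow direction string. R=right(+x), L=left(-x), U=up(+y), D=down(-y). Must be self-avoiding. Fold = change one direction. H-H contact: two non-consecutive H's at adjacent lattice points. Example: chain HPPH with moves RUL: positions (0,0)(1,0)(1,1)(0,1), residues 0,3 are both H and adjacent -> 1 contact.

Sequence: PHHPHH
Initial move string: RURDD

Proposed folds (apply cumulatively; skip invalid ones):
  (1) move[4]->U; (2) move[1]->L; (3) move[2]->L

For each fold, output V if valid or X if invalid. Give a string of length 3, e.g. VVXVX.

Answer: XXX

Derivation:
Initial: RURDD -> [(0, 0), (1, 0), (1, 1), (2, 1), (2, 0), (2, -1)]
Fold 1: move[4]->U => RURDU INVALID (collision), skipped
Fold 2: move[1]->L => RLRDD INVALID (collision), skipped
Fold 3: move[2]->L => RULDD INVALID (collision), skipped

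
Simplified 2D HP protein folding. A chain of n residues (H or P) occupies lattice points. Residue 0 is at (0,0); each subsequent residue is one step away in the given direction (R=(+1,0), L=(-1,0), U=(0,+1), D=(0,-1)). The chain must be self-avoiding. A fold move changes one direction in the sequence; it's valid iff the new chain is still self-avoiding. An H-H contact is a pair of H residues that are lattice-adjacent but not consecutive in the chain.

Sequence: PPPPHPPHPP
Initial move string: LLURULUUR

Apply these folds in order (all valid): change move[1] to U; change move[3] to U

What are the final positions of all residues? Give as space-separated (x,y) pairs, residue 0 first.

Answer: (0,0) (-1,0) (-1,1) (-1,2) (-1,3) (-1,4) (-2,4) (-2,5) (-2,6) (-1,6)

Derivation:
Initial moves: LLURULUUR
Fold: move[1]->U => LUURULUUR (positions: [(0, 0), (-1, 0), (-1, 1), (-1, 2), (0, 2), (0, 3), (-1, 3), (-1, 4), (-1, 5), (0, 5)])
Fold: move[3]->U => LUUUULUUR (positions: [(0, 0), (-1, 0), (-1, 1), (-1, 2), (-1, 3), (-1, 4), (-2, 4), (-2, 5), (-2, 6), (-1, 6)])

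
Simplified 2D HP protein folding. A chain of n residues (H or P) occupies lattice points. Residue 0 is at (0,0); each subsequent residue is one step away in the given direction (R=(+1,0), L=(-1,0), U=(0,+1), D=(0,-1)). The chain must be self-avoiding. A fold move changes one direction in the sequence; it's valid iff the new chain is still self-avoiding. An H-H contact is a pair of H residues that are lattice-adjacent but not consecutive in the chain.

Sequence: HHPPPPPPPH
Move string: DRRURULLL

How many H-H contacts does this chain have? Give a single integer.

Positions: [(0, 0), (0, -1), (1, -1), (2, -1), (2, 0), (3, 0), (3, 1), (2, 1), (1, 1), (0, 1)]
H-H contact: residue 0 @(0,0) - residue 9 @(0, 1)

Answer: 1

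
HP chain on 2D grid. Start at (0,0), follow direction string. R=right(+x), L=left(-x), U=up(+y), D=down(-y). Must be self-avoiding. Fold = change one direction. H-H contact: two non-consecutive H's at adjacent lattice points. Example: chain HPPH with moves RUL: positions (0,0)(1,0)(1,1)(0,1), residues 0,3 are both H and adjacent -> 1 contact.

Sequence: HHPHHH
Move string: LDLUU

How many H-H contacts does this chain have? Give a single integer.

Answer: 1

Derivation:
Positions: [(0, 0), (-1, 0), (-1, -1), (-2, -1), (-2, 0), (-2, 1)]
H-H contact: residue 1 @(-1,0) - residue 4 @(-2, 0)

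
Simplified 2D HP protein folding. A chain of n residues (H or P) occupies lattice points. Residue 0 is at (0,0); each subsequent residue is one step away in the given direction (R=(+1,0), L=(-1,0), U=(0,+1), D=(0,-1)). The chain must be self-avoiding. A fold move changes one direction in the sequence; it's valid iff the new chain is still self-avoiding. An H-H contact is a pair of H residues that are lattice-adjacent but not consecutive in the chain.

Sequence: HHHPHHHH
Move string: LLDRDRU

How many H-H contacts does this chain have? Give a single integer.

Positions: [(0, 0), (-1, 0), (-2, 0), (-2, -1), (-1, -1), (-1, -2), (0, -2), (0, -1)]
H-H contact: residue 0 @(0,0) - residue 7 @(0, -1)
H-H contact: residue 1 @(-1,0) - residue 4 @(-1, -1)
H-H contact: residue 4 @(-1,-1) - residue 7 @(0, -1)

Answer: 3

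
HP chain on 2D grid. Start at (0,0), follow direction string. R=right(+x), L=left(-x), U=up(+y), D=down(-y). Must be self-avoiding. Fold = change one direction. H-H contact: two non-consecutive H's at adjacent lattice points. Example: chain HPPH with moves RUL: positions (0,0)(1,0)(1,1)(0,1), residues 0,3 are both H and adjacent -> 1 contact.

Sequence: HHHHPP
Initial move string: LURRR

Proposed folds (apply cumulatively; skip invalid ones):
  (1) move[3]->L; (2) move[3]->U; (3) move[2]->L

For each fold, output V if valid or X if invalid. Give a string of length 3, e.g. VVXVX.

Initial: LURRR -> [(0, 0), (-1, 0), (-1, 1), (0, 1), (1, 1), (2, 1)]
Fold 1: move[3]->L => LURLR INVALID (collision), skipped
Fold 2: move[3]->U => LURUR VALID
Fold 3: move[2]->L => LULUR VALID

Answer: XVV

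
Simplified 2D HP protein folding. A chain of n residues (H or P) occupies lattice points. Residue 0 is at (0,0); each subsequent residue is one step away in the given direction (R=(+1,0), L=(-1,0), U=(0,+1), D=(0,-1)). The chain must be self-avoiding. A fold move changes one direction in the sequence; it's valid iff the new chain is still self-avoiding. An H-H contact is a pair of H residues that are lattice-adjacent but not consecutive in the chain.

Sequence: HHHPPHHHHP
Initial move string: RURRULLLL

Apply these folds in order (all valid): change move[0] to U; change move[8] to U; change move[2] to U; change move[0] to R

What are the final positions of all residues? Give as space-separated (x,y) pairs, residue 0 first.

Answer: (0,0) (1,0) (1,1) (1,2) (2,2) (2,3) (1,3) (0,3) (-1,3) (-1,4)

Derivation:
Initial moves: RURRULLLL
Fold: move[0]->U => UURRULLLL (positions: [(0, 0), (0, 1), (0, 2), (1, 2), (2, 2), (2, 3), (1, 3), (0, 3), (-1, 3), (-2, 3)])
Fold: move[8]->U => UURRULLLU (positions: [(0, 0), (0, 1), (0, 2), (1, 2), (2, 2), (2, 3), (1, 3), (0, 3), (-1, 3), (-1, 4)])
Fold: move[2]->U => UUURULLLU (positions: [(0, 0), (0, 1), (0, 2), (0, 3), (1, 3), (1, 4), (0, 4), (-1, 4), (-2, 4), (-2, 5)])
Fold: move[0]->R => RUURULLLU (positions: [(0, 0), (1, 0), (1, 1), (1, 2), (2, 2), (2, 3), (1, 3), (0, 3), (-1, 3), (-1, 4)])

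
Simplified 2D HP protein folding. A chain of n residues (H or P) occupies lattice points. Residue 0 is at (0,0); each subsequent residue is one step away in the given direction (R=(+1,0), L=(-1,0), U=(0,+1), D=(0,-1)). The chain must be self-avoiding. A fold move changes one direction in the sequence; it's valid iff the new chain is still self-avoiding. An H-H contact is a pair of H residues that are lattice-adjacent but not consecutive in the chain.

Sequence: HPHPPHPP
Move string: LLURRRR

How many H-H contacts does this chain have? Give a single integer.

Answer: 1

Derivation:
Positions: [(0, 0), (-1, 0), (-2, 0), (-2, 1), (-1, 1), (0, 1), (1, 1), (2, 1)]
H-H contact: residue 0 @(0,0) - residue 5 @(0, 1)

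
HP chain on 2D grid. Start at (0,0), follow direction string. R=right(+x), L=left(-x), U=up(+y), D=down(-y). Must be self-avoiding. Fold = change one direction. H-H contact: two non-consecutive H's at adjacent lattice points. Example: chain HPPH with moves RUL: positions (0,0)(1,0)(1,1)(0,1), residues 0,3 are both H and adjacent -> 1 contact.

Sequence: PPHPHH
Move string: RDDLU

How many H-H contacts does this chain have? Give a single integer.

Answer: 1

Derivation:
Positions: [(0, 0), (1, 0), (1, -1), (1, -2), (0, -2), (0, -1)]
H-H contact: residue 2 @(1,-1) - residue 5 @(0, -1)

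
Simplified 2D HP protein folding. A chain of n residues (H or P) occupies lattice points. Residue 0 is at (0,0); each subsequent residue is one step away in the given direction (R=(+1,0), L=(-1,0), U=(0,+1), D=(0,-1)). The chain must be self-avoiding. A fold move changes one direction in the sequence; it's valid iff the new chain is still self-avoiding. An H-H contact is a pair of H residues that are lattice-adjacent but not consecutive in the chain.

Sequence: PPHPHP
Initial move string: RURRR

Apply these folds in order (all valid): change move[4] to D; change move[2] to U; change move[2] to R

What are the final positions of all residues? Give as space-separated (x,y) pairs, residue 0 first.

Initial moves: RURRR
Fold: move[4]->D => RURRD (positions: [(0, 0), (1, 0), (1, 1), (2, 1), (3, 1), (3, 0)])
Fold: move[2]->U => RUURD (positions: [(0, 0), (1, 0), (1, 1), (1, 2), (2, 2), (2, 1)])
Fold: move[2]->R => RURRD (positions: [(0, 0), (1, 0), (1, 1), (2, 1), (3, 1), (3, 0)])

Answer: (0,0) (1,0) (1,1) (2,1) (3,1) (3,0)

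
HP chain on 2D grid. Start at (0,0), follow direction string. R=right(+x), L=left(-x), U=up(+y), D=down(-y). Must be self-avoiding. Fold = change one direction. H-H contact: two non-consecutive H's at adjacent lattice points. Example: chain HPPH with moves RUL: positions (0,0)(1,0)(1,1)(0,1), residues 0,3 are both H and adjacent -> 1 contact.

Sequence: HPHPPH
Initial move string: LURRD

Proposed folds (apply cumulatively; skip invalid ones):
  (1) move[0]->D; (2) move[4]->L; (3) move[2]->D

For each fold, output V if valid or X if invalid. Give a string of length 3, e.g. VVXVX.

Initial: LURRD -> [(0, 0), (-1, 0), (-1, 1), (0, 1), (1, 1), (1, 0)]
Fold 1: move[0]->D => DURRD INVALID (collision), skipped
Fold 2: move[4]->L => LURRL INVALID (collision), skipped
Fold 3: move[2]->D => LUDRD INVALID (collision), skipped

Answer: XXX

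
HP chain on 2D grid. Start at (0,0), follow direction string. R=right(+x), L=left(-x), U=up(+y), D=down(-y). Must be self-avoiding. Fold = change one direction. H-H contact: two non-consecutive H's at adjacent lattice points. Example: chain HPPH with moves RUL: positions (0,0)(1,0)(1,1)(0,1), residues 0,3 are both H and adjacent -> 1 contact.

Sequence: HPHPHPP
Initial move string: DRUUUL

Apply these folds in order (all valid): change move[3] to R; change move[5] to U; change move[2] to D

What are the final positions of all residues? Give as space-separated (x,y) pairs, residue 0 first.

Answer: (0,0) (0,-1) (1,-1) (1,-2) (2,-2) (2,-1) (2,0)

Derivation:
Initial moves: DRUUUL
Fold: move[3]->R => DRURUL (positions: [(0, 0), (0, -1), (1, -1), (1, 0), (2, 0), (2, 1), (1, 1)])
Fold: move[5]->U => DRURUU (positions: [(0, 0), (0, -1), (1, -1), (1, 0), (2, 0), (2, 1), (2, 2)])
Fold: move[2]->D => DRDRUU (positions: [(0, 0), (0, -1), (1, -1), (1, -2), (2, -2), (2, -1), (2, 0)])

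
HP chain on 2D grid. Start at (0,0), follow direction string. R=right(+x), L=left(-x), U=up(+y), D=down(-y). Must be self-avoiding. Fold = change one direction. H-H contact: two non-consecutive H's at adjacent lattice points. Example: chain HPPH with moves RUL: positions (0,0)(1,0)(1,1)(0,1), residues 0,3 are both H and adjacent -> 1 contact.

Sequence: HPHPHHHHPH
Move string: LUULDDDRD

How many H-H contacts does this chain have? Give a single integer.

Positions: [(0, 0), (-1, 0), (-1, 1), (-1, 2), (-2, 2), (-2, 1), (-2, 0), (-2, -1), (-1, -1), (-1, -2)]
H-H contact: residue 2 @(-1,1) - residue 5 @(-2, 1)

Answer: 1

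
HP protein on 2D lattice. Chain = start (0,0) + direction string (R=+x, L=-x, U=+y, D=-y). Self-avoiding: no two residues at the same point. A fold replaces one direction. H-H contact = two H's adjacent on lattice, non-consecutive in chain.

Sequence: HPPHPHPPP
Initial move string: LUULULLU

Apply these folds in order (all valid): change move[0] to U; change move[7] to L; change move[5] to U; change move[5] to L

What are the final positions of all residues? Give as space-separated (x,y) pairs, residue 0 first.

Initial moves: LUULULLU
Fold: move[0]->U => UUULULLU (positions: [(0, 0), (0, 1), (0, 2), (0, 3), (-1, 3), (-1, 4), (-2, 4), (-3, 4), (-3, 5)])
Fold: move[7]->L => UUULULLL (positions: [(0, 0), (0, 1), (0, 2), (0, 3), (-1, 3), (-1, 4), (-2, 4), (-3, 4), (-4, 4)])
Fold: move[5]->U => UUULUULL (positions: [(0, 0), (0, 1), (0, 2), (0, 3), (-1, 3), (-1, 4), (-1, 5), (-2, 5), (-3, 5)])
Fold: move[5]->L => UUULULLL (positions: [(0, 0), (0, 1), (0, 2), (0, 3), (-1, 3), (-1, 4), (-2, 4), (-3, 4), (-4, 4)])

Answer: (0,0) (0,1) (0,2) (0,3) (-1,3) (-1,4) (-2,4) (-3,4) (-4,4)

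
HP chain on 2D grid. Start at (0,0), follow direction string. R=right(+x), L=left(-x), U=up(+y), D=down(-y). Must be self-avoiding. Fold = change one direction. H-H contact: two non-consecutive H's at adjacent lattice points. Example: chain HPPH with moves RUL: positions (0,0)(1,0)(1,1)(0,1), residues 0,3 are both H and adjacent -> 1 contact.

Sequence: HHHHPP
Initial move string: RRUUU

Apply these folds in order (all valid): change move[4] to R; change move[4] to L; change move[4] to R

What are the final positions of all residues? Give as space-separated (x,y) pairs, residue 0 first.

Answer: (0,0) (1,0) (2,0) (2,1) (2,2) (3,2)

Derivation:
Initial moves: RRUUU
Fold: move[4]->R => RRUUR (positions: [(0, 0), (1, 0), (2, 0), (2, 1), (2, 2), (3, 2)])
Fold: move[4]->L => RRUUL (positions: [(0, 0), (1, 0), (2, 0), (2, 1), (2, 2), (1, 2)])
Fold: move[4]->R => RRUUR (positions: [(0, 0), (1, 0), (2, 0), (2, 1), (2, 2), (3, 2)])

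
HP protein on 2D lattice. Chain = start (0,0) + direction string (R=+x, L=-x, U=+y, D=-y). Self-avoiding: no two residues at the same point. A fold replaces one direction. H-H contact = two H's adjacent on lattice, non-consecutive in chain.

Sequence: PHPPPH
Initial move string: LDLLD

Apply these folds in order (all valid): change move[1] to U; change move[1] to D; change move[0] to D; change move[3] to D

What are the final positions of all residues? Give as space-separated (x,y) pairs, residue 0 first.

Initial moves: LDLLD
Fold: move[1]->U => LULLD (positions: [(0, 0), (-1, 0), (-1, 1), (-2, 1), (-3, 1), (-3, 0)])
Fold: move[1]->D => LDLLD (positions: [(0, 0), (-1, 0), (-1, -1), (-2, -1), (-3, -1), (-3, -2)])
Fold: move[0]->D => DDLLD (positions: [(0, 0), (0, -1), (0, -2), (-1, -2), (-2, -2), (-2, -3)])
Fold: move[3]->D => DDLDD (positions: [(0, 0), (0, -1), (0, -2), (-1, -2), (-1, -3), (-1, -4)])

Answer: (0,0) (0,-1) (0,-2) (-1,-2) (-1,-3) (-1,-4)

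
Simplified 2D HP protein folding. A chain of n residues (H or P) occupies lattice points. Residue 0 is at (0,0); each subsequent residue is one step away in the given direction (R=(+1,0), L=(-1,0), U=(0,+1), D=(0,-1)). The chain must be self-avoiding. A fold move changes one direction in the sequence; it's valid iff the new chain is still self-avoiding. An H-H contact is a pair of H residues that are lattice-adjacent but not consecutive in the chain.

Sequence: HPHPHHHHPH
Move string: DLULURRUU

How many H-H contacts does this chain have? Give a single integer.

Answer: 1

Derivation:
Positions: [(0, 0), (0, -1), (-1, -1), (-1, 0), (-2, 0), (-2, 1), (-1, 1), (0, 1), (0, 2), (0, 3)]
H-H contact: residue 0 @(0,0) - residue 7 @(0, 1)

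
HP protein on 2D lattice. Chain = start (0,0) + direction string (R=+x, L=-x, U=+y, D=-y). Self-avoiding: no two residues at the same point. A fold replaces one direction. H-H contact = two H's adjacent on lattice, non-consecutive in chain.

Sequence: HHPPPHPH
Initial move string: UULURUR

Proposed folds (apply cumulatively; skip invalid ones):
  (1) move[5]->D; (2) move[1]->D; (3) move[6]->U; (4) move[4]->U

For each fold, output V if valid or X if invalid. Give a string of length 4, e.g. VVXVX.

Initial: UULURUR -> [(0, 0), (0, 1), (0, 2), (-1, 2), (-1, 3), (0, 3), (0, 4), (1, 4)]
Fold 1: move[5]->D => UULURDR INVALID (collision), skipped
Fold 2: move[1]->D => UDLURUR INVALID (collision), skipped
Fold 3: move[6]->U => UULURUU VALID
Fold 4: move[4]->U => UULUUUU VALID

Answer: XXVV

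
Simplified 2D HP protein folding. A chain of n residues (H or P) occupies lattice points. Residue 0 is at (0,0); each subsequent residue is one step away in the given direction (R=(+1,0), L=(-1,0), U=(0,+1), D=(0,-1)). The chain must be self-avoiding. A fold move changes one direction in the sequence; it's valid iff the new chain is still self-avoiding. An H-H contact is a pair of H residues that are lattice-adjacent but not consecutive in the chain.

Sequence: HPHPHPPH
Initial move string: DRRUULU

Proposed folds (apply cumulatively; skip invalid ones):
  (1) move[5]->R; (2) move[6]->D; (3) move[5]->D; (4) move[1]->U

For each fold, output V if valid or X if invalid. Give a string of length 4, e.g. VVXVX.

Initial: DRRUULU -> [(0, 0), (0, -1), (1, -1), (2, -1), (2, 0), (2, 1), (1, 1), (1, 2)]
Fold 1: move[5]->R => DRRUURU VALID
Fold 2: move[6]->D => DRRUURD VALID
Fold 3: move[5]->D => DRRUUDD INVALID (collision), skipped
Fold 4: move[1]->U => DURUURD INVALID (collision), skipped

Answer: VVXX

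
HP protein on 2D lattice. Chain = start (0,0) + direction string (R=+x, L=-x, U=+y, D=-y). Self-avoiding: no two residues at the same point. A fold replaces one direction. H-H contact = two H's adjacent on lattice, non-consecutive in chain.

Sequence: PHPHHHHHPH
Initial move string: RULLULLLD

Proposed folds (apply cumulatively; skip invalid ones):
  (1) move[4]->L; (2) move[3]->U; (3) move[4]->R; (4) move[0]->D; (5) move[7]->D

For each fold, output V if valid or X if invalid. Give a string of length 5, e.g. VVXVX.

Answer: VVXXV

Derivation:
Initial: RULLULLLD -> [(0, 0), (1, 0), (1, 1), (0, 1), (-1, 1), (-1, 2), (-2, 2), (-3, 2), (-4, 2), (-4, 1)]
Fold 1: move[4]->L => RULLLLLLD VALID
Fold 2: move[3]->U => RULULLLLD VALID
Fold 3: move[4]->R => RULURLLLD INVALID (collision), skipped
Fold 4: move[0]->D => DULULLLLD INVALID (collision), skipped
Fold 5: move[7]->D => RULULLLDD VALID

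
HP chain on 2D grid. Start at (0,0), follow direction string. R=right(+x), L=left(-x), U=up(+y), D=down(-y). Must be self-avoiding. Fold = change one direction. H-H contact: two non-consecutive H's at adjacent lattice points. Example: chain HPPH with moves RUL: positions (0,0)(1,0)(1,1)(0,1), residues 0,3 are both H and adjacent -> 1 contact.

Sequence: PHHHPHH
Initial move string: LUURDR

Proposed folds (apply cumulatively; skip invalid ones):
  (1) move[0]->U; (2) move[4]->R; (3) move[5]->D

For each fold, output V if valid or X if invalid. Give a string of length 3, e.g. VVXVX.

Answer: VVV

Derivation:
Initial: LUURDR -> [(0, 0), (-1, 0), (-1, 1), (-1, 2), (0, 2), (0, 1), (1, 1)]
Fold 1: move[0]->U => UUURDR VALID
Fold 2: move[4]->R => UUURRR VALID
Fold 3: move[5]->D => UUURRD VALID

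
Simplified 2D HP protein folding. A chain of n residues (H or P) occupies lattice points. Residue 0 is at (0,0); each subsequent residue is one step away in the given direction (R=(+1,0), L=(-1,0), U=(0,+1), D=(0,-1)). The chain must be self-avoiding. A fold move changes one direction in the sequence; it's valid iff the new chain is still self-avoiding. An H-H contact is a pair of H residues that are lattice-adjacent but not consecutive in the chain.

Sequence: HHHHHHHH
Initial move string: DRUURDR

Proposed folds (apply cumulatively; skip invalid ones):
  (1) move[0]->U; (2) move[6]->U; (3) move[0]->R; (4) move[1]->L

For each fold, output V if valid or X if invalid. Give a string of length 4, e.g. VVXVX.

Answer: VXVX

Derivation:
Initial: DRUURDR -> [(0, 0), (0, -1), (1, -1), (1, 0), (1, 1), (2, 1), (2, 0), (3, 0)]
Fold 1: move[0]->U => URUURDR VALID
Fold 2: move[6]->U => URUURDU INVALID (collision), skipped
Fold 3: move[0]->R => RRUURDR VALID
Fold 4: move[1]->L => RLUURDR INVALID (collision), skipped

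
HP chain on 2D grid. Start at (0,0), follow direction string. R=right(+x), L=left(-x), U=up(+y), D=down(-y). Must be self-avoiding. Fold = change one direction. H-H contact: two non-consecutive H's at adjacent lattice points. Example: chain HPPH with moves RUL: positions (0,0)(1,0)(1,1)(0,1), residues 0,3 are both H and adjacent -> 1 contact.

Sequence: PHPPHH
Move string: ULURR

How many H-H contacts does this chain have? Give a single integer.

Answer: 1

Derivation:
Positions: [(0, 0), (0, 1), (-1, 1), (-1, 2), (0, 2), (1, 2)]
H-H contact: residue 1 @(0,1) - residue 4 @(0, 2)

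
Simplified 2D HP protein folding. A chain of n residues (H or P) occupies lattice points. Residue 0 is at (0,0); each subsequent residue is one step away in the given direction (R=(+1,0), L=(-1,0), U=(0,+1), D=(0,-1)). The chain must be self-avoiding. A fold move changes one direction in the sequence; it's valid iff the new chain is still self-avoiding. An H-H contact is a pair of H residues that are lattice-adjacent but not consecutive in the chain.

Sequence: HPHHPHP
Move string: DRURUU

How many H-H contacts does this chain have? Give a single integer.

Answer: 1

Derivation:
Positions: [(0, 0), (0, -1), (1, -1), (1, 0), (2, 0), (2, 1), (2, 2)]
H-H contact: residue 0 @(0,0) - residue 3 @(1, 0)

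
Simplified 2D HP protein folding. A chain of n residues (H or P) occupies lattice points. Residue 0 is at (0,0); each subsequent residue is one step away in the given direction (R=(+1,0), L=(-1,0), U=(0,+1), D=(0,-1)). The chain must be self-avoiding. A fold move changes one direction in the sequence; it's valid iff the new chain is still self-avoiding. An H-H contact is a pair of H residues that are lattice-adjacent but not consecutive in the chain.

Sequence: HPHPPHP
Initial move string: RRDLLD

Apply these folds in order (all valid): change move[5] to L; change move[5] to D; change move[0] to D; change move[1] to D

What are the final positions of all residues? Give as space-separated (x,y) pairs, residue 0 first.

Answer: (0,0) (0,-1) (0,-2) (0,-3) (-1,-3) (-2,-3) (-2,-4)

Derivation:
Initial moves: RRDLLD
Fold: move[5]->L => RRDLLL (positions: [(0, 0), (1, 0), (2, 0), (2, -1), (1, -1), (0, -1), (-1, -1)])
Fold: move[5]->D => RRDLLD (positions: [(0, 0), (1, 0), (2, 0), (2, -1), (1, -1), (0, -1), (0, -2)])
Fold: move[0]->D => DRDLLD (positions: [(0, 0), (0, -1), (1, -1), (1, -2), (0, -2), (-1, -2), (-1, -3)])
Fold: move[1]->D => DDDLLD (positions: [(0, 0), (0, -1), (0, -2), (0, -3), (-1, -3), (-2, -3), (-2, -4)])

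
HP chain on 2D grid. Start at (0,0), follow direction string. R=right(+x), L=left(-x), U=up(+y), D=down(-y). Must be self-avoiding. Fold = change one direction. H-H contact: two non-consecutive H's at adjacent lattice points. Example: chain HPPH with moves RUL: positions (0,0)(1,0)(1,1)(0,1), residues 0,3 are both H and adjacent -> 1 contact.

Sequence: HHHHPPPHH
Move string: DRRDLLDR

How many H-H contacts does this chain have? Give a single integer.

Answer: 0

Derivation:
Positions: [(0, 0), (0, -1), (1, -1), (2, -1), (2, -2), (1, -2), (0, -2), (0, -3), (1, -3)]
No H-H contacts found.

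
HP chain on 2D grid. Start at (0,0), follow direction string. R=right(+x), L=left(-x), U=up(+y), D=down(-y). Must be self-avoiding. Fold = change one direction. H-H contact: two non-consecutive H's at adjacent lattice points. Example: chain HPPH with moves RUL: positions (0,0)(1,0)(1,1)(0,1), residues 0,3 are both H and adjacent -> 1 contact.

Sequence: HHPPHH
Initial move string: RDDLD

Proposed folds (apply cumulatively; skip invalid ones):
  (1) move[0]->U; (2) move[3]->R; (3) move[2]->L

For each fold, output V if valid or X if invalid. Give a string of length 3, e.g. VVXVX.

Answer: XVX

Derivation:
Initial: RDDLD -> [(0, 0), (1, 0), (1, -1), (1, -2), (0, -2), (0, -3)]
Fold 1: move[0]->U => UDDLD INVALID (collision), skipped
Fold 2: move[3]->R => RDDRD VALID
Fold 3: move[2]->L => RDLRD INVALID (collision), skipped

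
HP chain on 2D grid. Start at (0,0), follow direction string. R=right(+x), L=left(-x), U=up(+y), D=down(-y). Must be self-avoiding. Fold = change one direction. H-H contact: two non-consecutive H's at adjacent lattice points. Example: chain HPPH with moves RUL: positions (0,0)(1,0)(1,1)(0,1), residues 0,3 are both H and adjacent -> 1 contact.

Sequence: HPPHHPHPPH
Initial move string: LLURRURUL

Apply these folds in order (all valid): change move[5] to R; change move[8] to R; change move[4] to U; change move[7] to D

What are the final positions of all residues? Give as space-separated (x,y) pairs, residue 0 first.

Initial moves: LLURRURUL
Fold: move[5]->R => LLURRRRUL (positions: [(0, 0), (-1, 0), (-2, 0), (-2, 1), (-1, 1), (0, 1), (1, 1), (2, 1), (2, 2), (1, 2)])
Fold: move[8]->R => LLURRRRUR (positions: [(0, 0), (-1, 0), (-2, 0), (-2, 1), (-1, 1), (0, 1), (1, 1), (2, 1), (2, 2), (3, 2)])
Fold: move[4]->U => LLURURRUR (positions: [(0, 0), (-1, 0), (-2, 0), (-2, 1), (-1, 1), (-1, 2), (0, 2), (1, 2), (1, 3), (2, 3)])
Fold: move[7]->D => LLURURRDR (positions: [(0, 0), (-1, 0), (-2, 0), (-2, 1), (-1, 1), (-1, 2), (0, 2), (1, 2), (1, 1), (2, 1)])

Answer: (0,0) (-1,0) (-2,0) (-2,1) (-1,1) (-1,2) (0,2) (1,2) (1,1) (2,1)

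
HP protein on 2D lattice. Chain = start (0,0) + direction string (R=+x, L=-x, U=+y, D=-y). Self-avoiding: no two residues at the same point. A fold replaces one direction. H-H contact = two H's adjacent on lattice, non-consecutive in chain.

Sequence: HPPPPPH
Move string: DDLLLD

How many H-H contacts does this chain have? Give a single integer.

Positions: [(0, 0), (0, -1), (0, -2), (-1, -2), (-2, -2), (-3, -2), (-3, -3)]
No H-H contacts found.

Answer: 0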